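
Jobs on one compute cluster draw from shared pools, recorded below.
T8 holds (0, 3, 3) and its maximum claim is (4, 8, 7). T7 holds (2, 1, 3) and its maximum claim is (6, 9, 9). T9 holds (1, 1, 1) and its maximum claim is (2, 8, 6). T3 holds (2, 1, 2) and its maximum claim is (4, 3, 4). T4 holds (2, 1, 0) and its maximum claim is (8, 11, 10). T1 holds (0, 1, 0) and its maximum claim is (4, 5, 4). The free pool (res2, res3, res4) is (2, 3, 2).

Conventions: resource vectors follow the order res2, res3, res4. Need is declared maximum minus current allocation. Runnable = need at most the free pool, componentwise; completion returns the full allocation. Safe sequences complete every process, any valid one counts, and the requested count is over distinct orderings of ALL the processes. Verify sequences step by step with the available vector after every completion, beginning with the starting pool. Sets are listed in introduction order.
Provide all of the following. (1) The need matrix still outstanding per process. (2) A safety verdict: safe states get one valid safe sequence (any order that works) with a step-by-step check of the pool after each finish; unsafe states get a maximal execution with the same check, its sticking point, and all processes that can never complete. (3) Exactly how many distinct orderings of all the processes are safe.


(1) Remaining need (order res2, res3, res4):
  T8: (4, 5, 4)
  T7: (4, 8, 6)
  T9: (1, 7, 5)
  T3: (2, 2, 2)
  T4: (6, 10, 10)
  T1: (4, 4, 4)
(2) The state is SAFE; one workable sequence: T3, T1, T8, T7, T9, T4.
Key observation: T3 marks the first exact bind of the order: its need (2, 2, 2) fits the free (2, 3, 2) with zero slack on a requested resource.
Walking it through:
  pool = (2, 3, 2)
  T3 needs (2, 2, 2) <= (2, 3, 2) -> finishes; pool += (2, 1, 2) = (4, 4, 4)
  T1 needs (4, 4, 4) <= (4, 4, 4) -> finishes; pool += (0, 1, 0) = (4, 5, 4)
  T8 needs (4, 5, 4) <= (4, 5, 4) -> finishes; pool += (0, 3, 3) = (4, 8, 7)
  T7 needs (4, 8, 6) <= (4, 8, 7) -> finishes; pool += (2, 1, 3) = (6, 9, 10)
  T9 needs (1, 7, 5) <= (6, 9, 10) -> finishes; pool += (1, 1, 1) = (7, 10, 11)
  T4 needs (6, 10, 10) <= (7, 10, 11) -> finishes; pool += (2, 1, 0) = (9, 11, 11)
(3) The exact count: 2 of the possible complete orderings are safe sequences.


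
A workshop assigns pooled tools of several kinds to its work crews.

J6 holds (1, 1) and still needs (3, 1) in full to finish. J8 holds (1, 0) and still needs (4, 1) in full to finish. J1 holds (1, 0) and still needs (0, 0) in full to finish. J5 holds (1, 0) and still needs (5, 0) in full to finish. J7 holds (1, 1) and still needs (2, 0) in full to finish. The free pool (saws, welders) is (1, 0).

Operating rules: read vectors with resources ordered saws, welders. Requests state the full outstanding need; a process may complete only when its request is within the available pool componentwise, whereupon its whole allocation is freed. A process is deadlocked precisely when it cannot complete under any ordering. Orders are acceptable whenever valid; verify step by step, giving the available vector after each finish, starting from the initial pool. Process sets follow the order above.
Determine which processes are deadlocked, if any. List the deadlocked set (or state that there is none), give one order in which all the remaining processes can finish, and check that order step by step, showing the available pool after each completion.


Nothing here is deadlocked.
Key observation: J1 leads a chain of completions in which each release enables another process.
One completion order for the rest: J1, J7, J6, J8, J5. Walking it through:
  pool = (1, 0)
  J1 needs (0, 0) <= (1, 0) -> finishes; pool += (1, 0) = (2, 0)
  J7 needs (2, 0) <= (2, 0) -> finishes; pool += (1, 1) = (3, 1)
  J6 needs (3, 1) <= (3, 1) -> finishes; pool += (1, 1) = (4, 2)
  J8 needs (4, 1) <= (4, 2) -> finishes; pool += (1, 0) = (5, 2)
  J5 needs (5, 0) <= (5, 2) -> finishes; pool += (1, 0) = (6, 2)


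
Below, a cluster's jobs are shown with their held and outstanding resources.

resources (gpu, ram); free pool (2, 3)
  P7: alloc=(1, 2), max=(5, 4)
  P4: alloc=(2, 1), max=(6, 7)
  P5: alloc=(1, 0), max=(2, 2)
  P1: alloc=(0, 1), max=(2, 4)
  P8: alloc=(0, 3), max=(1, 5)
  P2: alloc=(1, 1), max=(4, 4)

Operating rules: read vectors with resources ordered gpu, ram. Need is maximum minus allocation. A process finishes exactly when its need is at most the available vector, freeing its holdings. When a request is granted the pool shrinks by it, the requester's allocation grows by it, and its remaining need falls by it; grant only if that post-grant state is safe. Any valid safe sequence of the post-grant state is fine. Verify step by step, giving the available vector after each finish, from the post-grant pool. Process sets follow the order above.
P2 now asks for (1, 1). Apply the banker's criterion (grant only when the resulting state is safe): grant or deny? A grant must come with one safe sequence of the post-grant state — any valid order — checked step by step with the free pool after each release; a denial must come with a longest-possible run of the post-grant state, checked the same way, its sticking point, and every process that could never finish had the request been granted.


GRANT — the state after the grant stays safe, e.g. via P8, P5, P2, P1, P7, P4.
Key observation: post-grant, (1, 2) remains, and an order beginning with P8 completes everyone.
Check on the post-grant state, step by step:
  pool = (1, 2)
  P8: need (1, 2) fits (1, 2); releases (0, 3), pool now (1, 5)
  P5: need (1, 2) fits (1, 5); releases (1, 0), pool now (2, 5)
  P2: need (2, 2) fits (2, 5); releases (2, 2), pool now (4, 7)
  P1: need (2, 3) fits (4, 7); releases (0, 1), pool now (4, 8)
  P7: need (4, 2) fits (4, 8); releases (1, 2), pool now (5, 10)
  P4: need (4, 6) fits (5, 10); releases (2, 1), pool now (7, 11)


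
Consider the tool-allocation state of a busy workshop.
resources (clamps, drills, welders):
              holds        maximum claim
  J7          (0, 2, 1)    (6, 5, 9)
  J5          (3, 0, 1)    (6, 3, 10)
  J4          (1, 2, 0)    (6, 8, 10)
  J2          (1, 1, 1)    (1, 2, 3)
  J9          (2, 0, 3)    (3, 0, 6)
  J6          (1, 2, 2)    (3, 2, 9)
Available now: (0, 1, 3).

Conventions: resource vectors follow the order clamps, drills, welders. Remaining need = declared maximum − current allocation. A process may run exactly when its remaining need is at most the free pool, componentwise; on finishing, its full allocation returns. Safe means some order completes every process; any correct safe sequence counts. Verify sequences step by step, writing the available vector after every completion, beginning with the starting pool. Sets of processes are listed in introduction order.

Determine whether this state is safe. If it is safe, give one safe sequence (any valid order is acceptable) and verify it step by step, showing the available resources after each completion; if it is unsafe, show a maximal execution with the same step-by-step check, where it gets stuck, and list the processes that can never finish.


SAFE, for example via the order J2, J9, J6, J5, J7, J4.
Key observation: the first exact fit in this order is J2 — it needs (0, 1, 2) with (0, 1, 3) free, meeting a requested resource to the last unit.
Step-by-step check:
  pool = (0, 1, 3)
  J2: need (0, 1, 2) fits (0, 1, 3); releases (1, 1, 1), pool now (1, 2, 4)
  J9: need (1, 0, 3) fits (1, 2, 4); releases (2, 0, 3), pool now (3, 2, 7)
  J6: need (2, 0, 7) fits (3, 2, 7); releases (1, 2, 2), pool now (4, 4, 9)
  J5: need (3, 3, 9) fits (4, 4, 9); releases (3, 0, 1), pool now (7, 4, 10)
  J7: need (6, 3, 8) fits (7, 4, 10); releases (0, 2, 1), pool now (7, 6, 11)
  J4: need (5, 6, 10) fits (7, 6, 11); releases (1, 2, 0), pool now (8, 8, 11)


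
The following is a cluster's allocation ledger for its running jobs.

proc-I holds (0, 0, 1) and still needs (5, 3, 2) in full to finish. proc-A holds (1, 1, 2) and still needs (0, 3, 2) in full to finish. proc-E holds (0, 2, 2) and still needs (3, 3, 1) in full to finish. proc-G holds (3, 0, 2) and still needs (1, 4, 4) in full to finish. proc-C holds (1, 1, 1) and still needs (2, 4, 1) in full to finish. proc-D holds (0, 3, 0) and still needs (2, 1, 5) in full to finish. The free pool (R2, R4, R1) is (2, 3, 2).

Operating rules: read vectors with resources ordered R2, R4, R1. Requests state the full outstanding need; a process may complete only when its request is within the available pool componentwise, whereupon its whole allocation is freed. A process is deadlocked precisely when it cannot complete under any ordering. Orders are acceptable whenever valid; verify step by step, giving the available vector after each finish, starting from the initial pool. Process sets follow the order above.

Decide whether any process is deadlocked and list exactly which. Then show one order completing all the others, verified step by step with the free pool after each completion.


No process is deadlocked.
Key observation: there is always a runnable process — proc-A first — so the state unwinds completely.
One completion order for the rest: proc-A, proc-G, proc-C, proc-I, proc-D, proc-E. Verifying each step:
  pool = (2, 3, 2)
  run proc-A (needs (0, 3, 2), free (2, 3, 2)); after release of (1, 1, 2) the pool is (3, 4, 4)
  run proc-G (needs (1, 4, 4), free (3, 4, 4)); after release of (3, 0, 2) the pool is (6, 4, 6)
  run proc-C (needs (2, 4, 1), free (6, 4, 6)); after release of (1, 1, 1) the pool is (7, 5, 7)
  run proc-I (needs (5, 3, 2), free (7, 5, 7)); after release of (0, 0, 1) the pool is (7, 5, 8)
  run proc-D (needs (2, 1, 5), free (7, 5, 8)); after release of (0, 3, 0) the pool is (7, 8, 8)
  run proc-E (needs (3, 3, 1), free (7, 8, 8)); after release of (0, 2, 2) the pool is (7, 10, 10)


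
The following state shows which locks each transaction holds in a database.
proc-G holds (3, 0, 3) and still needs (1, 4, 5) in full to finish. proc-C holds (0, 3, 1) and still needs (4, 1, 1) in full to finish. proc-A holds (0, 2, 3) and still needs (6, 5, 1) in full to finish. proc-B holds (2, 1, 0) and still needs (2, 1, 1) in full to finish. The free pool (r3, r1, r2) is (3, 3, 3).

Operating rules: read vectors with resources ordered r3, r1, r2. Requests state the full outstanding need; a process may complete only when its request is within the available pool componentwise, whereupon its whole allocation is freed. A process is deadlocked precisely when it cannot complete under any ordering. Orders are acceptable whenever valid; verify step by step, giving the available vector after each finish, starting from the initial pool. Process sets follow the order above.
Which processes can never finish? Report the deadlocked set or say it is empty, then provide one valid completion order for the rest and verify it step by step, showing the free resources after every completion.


Deadlocked: proc-G and proc-A.
Key observation: after proc-B, proc-C the pool peaks at (5, 7, 4), and each blocked process is short somewhere: proc-G on r2; proc-A on r3.
The rest can finish in the order proc-B, proc-C. Walking it through:
  pool = (3, 3, 3)
  run proc-B (needs (2, 1, 1), free (3, 3, 3)); after release of (2, 1, 0) the pool is (5, 4, 3)
  run proc-C (needs (4, 1, 1), free (5, 4, 3)); after release of (0, 3, 1) the pool is (5, 7, 4)
None of the blocked processes ever fits:
  proc-G cannot run: need (1, 4, 5) vs free (5, 7, 4) (insufficient r2)
  proc-A cannot run: need (6, 5, 1) vs free (5, 7, 4) (insufficient r3)


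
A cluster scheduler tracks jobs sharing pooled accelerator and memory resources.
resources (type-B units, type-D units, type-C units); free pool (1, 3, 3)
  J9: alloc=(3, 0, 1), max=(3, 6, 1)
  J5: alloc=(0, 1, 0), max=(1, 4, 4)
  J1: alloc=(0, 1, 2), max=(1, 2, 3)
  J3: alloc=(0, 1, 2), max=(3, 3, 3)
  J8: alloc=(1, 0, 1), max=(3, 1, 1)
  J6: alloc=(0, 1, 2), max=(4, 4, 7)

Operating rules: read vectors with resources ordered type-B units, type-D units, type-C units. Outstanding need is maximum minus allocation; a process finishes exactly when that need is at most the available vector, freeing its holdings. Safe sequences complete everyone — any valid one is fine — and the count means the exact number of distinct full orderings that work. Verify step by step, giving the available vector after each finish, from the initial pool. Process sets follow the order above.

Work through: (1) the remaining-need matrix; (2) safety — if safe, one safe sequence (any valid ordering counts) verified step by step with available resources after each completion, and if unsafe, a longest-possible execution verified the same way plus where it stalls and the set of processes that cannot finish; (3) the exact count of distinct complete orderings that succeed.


(1) Outstanding need per process (order type-B units, type-D units, type-C units):
  J9: (0, 6, 0)
  J5: (1, 3, 4)
  J1: (1, 1, 1)
  J3: (3, 2, 1)
  J8: (2, 1, 0)
  J6: (4, 3, 5)
(2) UNSAFE.
Key observation: after J1, J5 the pool peaks at (1, 5, 5), and each blocked process is short somewhere: J9 on type-D units; J3 on type-B units; J8 on type-B units; J6 on type-B units.
The run J1, J5 cannot be extended any further. Verifying each step:
  pool = (1, 3, 3)
  J1: need (1, 1, 1) fits (1, 3, 3); releases (0, 1, 2), pool now (1, 4, 5)
  J5: need (1, 3, 4) fits (1, 4, 5); releases (0, 1, 0), pool now (1, 5, 5)
  J9 cannot run: need (0, 6, 0) vs free (1, 5, 5) (insufficient type-D units)
  J3 cannot run: need (3, 2, 1) vs free (1, 5, 5) (insufficient type-B units)
  J8 cannot run: need (2, 1, 0) vs free (1, 5, 5) (insufficient type-B units)
  J6 cannot run: need (4, 3, 5) vs free (1, 5, 5) (insufficient type-B units)
Permanently blocked: J9, J3, J8 and J6.
(3) The exact count: 0 of the possible complete orderings are safe sequences.


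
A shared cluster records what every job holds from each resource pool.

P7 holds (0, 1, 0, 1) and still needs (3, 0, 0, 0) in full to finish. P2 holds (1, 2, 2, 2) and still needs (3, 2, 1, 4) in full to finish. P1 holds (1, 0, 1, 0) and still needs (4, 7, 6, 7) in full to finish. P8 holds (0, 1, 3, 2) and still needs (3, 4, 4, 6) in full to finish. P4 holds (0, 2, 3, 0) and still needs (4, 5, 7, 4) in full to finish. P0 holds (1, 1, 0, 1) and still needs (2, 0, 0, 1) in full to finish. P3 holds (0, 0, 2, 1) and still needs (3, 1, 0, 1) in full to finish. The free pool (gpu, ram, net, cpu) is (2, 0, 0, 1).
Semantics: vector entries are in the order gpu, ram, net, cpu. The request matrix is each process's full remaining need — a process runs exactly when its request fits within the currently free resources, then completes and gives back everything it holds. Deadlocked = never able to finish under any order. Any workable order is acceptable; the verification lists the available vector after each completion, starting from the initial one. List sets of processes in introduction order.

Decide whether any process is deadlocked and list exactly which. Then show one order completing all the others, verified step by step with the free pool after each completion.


Nothing here is deadlocked.
Key observation: beginning at P0, releases accumulate fast enough that every process eventually fits.
One completion order for the rest: P0, P7, P3, P2, P8, P4, P1. Verifying each step:
  pool = (2, 0, 0, 1)
  P0 needs (2, 0, 0, 1) <= (2, 0, 0, 1) -> finishes; pool += (1, 1, 0, 1) = (3, 1, 0, 2)
  P7 needs (3, 0, 0, 0) <= (3, 1, 0, 2) -> finishes; pool += (0, 1, 0, 1) = (3, 2, 0, 3)
  P3 needs (3, 1, 0, 1) <= (3, 2, 0, 3) -> finishes; pool += (0, 0, 2, 1) = (3, 2, 2, 4)
  P2 needs (3, 2, 1, 4) <= (3, 2, 2, 4) -> finishes; pool += (1, 2, 2, 2) = (4, 4, 4, 6)
  P8 needs (3, 4, 4, 6) <= (4, 4, 4, 6) -> finishes; pool += (0, 1, 3, 2) = (4, 5, 7, 8)
  P4 needs (4, 5, 7, 4) <= (4, 5, 7, 8) -> finishes; pool += (0, 2, 3, 0) = (4, 7, 10, 8)
  P1 needs (4, 7, 6, 7) <= (4, 7, 10, 8) -> finishes; pool += (1, 0, 1, 0) = (5, 7, 11, 8)


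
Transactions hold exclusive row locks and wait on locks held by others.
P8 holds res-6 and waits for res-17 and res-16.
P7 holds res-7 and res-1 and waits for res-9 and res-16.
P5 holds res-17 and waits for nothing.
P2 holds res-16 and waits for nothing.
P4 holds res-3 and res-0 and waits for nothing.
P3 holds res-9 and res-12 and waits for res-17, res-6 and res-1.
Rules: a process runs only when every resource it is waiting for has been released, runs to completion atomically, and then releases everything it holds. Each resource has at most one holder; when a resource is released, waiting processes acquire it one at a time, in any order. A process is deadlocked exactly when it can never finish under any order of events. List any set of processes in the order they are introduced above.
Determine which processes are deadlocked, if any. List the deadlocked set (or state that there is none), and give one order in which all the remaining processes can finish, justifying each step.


Deadlocked set: P7 and P3.
Key observation: the cycle P7 -> P3 -> P7 can never break — each member waits on the next; no other process is dragged down with it.
The rest can finish in the order P5, P4, P2, P8.
Verifying each step:
  P5: no waits; runs immediately, freeing res-17
  P4: no waits; runs immediately, freeing res-3 and res-0
  P2: no waits; runs immediately, freeing res-16
  P8: everything it awaited (res-17 and res-16) is free; runs, freeing res-6


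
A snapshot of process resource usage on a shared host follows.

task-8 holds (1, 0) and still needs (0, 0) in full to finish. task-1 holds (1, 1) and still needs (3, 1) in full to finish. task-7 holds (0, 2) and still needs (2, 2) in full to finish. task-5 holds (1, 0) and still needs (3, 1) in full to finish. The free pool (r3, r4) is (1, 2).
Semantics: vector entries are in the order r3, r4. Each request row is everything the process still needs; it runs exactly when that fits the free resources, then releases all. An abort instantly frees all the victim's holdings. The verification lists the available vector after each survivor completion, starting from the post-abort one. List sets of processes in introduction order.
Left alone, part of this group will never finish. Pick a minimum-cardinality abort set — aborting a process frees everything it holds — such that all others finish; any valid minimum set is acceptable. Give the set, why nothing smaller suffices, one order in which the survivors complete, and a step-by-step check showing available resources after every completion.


Minimum abort set: task-5.
Key observation: aborting task-5 returns (1, 0), and task-1 — hopeless before — runs at step 2 with the returned capacity in the pool.
No smaller set exists: with zero aborts the deadlock remains.
The survivors complete as task-8, task-1, task-7. Verifying each step (starting from the post-abort pool):
  pool = (2, 2)
  task-8: need (0, 0) fits (2, 2); releases (1, 0), pool now (3, 2)
  task-1: need (3, 1) fits (3, 2); releases (1, 1), pool now (4, 3)
  task-7: need (2, 2) fits (4, 3); releases (0, 2), pool now (4, 5)


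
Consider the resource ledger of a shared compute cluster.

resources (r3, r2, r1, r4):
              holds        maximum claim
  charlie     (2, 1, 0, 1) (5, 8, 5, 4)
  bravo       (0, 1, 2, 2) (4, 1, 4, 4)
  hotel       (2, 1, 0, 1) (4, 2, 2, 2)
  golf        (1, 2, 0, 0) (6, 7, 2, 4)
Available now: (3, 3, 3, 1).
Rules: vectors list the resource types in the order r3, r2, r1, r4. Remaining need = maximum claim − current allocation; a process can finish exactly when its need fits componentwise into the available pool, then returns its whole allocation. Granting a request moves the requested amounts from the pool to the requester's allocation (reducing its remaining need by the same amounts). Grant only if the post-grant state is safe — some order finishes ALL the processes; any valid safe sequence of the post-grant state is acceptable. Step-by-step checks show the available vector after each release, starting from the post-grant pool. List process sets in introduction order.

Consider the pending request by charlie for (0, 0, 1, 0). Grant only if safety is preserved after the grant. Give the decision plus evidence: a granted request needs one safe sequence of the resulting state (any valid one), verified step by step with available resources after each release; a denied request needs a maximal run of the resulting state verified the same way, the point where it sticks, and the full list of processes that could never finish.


GRANT: granting preserves safety; a valid post-grant sequence is hotel, bravo, golf, charlie.
Key observation: the grant leaves (3, 3, 2, 1) free — enough for hotel, whose release restarts the cascade.
Check on the post-grant state, step by step:
  pool = (3, 3, 2, 1)
  hotel: need (2, 1, 2, 1) fits (3, 3, 2, 1); releases (2, 1, 0, 1), pool now (5, 4, 2, 2)
  bravo: need (4, 0, 2, 2) fits (5, 4, 2, 2); releases (0, 1, 2, 2), pool now (5, 5, 4, 4)
  golf: need (5, 5, 2, 4) fits (5, 5, 4, 4); releases (1, 2, 0, 0), pool now (6, 7, 4, 4)
  charlie: need (3, 7, 4, 3) fits (6, 7, 4, 4); releases (2, 1, 1, 1), pool now (8, 8, 5, 5)


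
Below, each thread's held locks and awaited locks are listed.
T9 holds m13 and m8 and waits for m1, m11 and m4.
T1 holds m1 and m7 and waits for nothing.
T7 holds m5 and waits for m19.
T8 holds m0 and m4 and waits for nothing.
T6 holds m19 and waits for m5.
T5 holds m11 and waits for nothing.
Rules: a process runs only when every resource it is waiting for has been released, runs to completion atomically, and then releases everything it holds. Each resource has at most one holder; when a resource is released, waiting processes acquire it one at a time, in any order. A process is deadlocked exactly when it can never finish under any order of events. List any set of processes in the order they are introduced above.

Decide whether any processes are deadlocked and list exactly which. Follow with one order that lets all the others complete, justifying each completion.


Deadlocked set: T7 and T6.
Key observation: the waits loop around T7 -> T6 -> T7 with no way out; no other process is dragged down with it.
A valid finishing order for the others: T8, T1, T5, T9.
Verifying each step:
  T8: no waits; runs immediately, freeing m0 and m4
  T1: no waits; runs immediately, freeing m1 and m7
  T5: no waits; runs immediately, freeing m11
  T9 waits on m1, m11 and m4 — all released -> runs and releases m13 and m8


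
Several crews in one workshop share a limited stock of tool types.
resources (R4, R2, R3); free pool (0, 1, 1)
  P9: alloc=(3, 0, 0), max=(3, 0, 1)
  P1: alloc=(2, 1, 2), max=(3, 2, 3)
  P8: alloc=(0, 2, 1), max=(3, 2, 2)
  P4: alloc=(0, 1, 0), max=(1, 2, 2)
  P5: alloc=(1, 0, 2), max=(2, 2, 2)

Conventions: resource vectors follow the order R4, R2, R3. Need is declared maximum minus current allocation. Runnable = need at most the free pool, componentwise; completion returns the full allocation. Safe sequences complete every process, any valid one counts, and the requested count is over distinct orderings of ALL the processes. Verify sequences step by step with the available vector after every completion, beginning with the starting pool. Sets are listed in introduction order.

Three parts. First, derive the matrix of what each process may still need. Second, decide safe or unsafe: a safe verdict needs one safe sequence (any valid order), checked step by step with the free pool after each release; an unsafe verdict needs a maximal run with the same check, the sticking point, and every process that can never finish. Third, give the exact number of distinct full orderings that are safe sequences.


(1) Remaining need (order R4, R2, R3):
  P9: (0, 0, 1)
  P1: (1, 1, 1)
  P8: (3, 0, 1)
  P4: (1, 1, 2)
  P5: (1, 2, 0)
(2) SAFE, for example via the order P9, P1, P5, P8, P4.
Key observation: P9 is the earliest step where a requested resource binds exactly: need (0, 0, 1), pool (0, 1, 1) at its turn.
Check, step by step:
  pool = (0, 1, 1)
  run P9 (needs (0, 0, 1), free (0, 1, 1)); after release of (3, 0, 0) the pool is (3, 1, 1)
  run P1 (needs (1, 1, 1), free (3, 1, 1)); after release of (2, 1, 2) the pool is (5, 2, 3)
  run P5 (needs (1, 2, 0), free (5, 2, 3)); after release of (1, 0, 2) the pool is (6, 2, 5)
  run P8 (needs (3, 0, 1), free (6, 2, 5)); after release of (0, 2, 1) the pool is (6, 4, 6)
  run P4 (needs (1, 1, 2), free (6, 4, 6)); after release of (0, 1, 0) the pool is (6, 5, 6)
(3) The exact count: 12 of the possible complete orderings are safe sequences.


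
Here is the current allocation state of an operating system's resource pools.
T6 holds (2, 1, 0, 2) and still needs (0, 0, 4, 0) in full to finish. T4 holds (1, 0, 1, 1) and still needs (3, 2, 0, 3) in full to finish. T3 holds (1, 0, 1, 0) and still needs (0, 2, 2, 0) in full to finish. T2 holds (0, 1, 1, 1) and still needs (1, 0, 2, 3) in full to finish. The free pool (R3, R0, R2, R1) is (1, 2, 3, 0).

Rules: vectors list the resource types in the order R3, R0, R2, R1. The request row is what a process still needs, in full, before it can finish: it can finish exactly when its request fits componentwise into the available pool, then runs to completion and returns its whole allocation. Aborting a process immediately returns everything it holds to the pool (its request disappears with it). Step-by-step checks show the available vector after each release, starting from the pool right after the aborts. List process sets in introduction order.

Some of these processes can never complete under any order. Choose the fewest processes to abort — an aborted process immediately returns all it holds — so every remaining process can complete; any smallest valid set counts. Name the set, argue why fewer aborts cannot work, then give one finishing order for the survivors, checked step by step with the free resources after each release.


Abort T2.
Key observation: T4 could never have finished before the abort; with (0, 1, 1, 1) returned by T2, it fits at step 3.
No smaller set exists: with zero aborts the deadlock remains.
Survivors finish in the order: T6, T3, T4. Verifying each step (pool after the aborts first):
  pool = (1, 3, 4, 1)
  T6: need (0, 0, 4, 0) fits (1, 3, 4, 1); releases (2, 1, 0, 2), pool now (3, 4, 4, 3)
  T3: need (0, 2, 2, 0) fits (3, 4, 4, 3); releases (1, 0, 1, 0), pool now (4, 4, 5, 3)
  T4: need (3, 2, 0, 3) fits (4, 4, 5, 3); releases (1, 0, 1, 1), pool now (5, 4, 6, 4)


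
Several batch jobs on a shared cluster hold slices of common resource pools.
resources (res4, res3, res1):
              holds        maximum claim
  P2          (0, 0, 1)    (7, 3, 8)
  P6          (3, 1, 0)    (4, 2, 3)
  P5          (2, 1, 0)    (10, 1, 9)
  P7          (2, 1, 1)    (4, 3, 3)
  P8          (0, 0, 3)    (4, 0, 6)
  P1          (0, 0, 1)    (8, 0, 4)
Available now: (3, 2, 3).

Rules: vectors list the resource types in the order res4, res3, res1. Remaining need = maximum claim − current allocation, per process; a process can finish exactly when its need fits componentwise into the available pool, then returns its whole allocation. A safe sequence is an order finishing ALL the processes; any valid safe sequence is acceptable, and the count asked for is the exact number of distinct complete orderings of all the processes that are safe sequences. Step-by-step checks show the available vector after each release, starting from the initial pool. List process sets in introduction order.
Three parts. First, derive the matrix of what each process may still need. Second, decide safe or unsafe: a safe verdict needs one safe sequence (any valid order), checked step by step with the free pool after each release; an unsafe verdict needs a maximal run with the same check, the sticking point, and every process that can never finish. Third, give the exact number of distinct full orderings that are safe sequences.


(1) Remaining need (order res4, res3, res1):
  P2: (7, 3, 7)
  P6: (1, 1, 3)
  P5: (8, 0, 9)
  P7: (2, 2, 2)
  P8: (4, 0, 3)
  P1: (8, 0, 3)
(2) SAFE, for example via the order P7, P6, P8, P1, P2, P5.
Key observation: the first exact fit in this order is P7 — it needs (2, 2, 2) with (3, 2, 3) free, meeting a requested resource to the last unit.
Verifying each step:
  pool = (3, 2, 3)
  P7: need (2, 2, 2) fits (3, 2, 3); releases (2, 1, 1), pool now (5, 3, 4)
  P6: need (1, 1, 3) fits (5, 3, 4); releases (3, 1, 0), pool now (8, 4, 4)
  P8: need (4, 0, 3) fits (8, 4, 4); releases (0, 0, 3), pool now (8, 4, 7)
  P1: need (8, 0, 3) fits (8, 4, 7); releases (0, 0, 1), pool now (8, 4, 8)
  P2: need (7, 3, 7) fits (8, 4, 8); releases (0, 0, 1), pool now (8, 4, 9)
  P5: need (8, 0, 9) fits (8, 4, 9); releases (2, 1, 0), pool now (10, 5, 9)
(3) The exact count: 10 of the possible complete orderings are safe sequences.


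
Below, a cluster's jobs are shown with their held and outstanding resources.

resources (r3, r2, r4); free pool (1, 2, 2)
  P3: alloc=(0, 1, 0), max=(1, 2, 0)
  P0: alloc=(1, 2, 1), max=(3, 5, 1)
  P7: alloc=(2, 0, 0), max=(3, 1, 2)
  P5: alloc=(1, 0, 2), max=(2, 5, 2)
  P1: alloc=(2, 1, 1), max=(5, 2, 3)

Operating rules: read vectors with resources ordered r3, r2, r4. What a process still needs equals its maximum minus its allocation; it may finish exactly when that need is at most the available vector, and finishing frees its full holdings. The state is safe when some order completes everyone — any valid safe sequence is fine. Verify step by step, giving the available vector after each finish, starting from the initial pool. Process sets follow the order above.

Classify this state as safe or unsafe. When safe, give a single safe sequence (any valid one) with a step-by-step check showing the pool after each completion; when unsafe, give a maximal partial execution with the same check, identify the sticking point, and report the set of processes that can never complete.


The state is SAFE; one workable sequence: P3, P7, P1, P0, P5.
Key observation: at P3 the run first touches a limit — (1, 1, 0) against (1, 2, 2), exact on a resource it actually requests.
Verifying each step:
  pool = (1, 2, 2)
  P3: need (1, 1, 0) fits (1, 2, 2); releases (0, 1, 0), pool now (1, 3, 2)
  P7: need (1, 1, 2) fits (1, 3, 2); releases (2, 0, 0), pool now (3, 3, 2)
  P1: need (3, 1, 2) fits (3, 3, 2); releases (2, 1, 1), pool now (5, 4, 3)
  P0: need (2, 3, 0) fits (5, 4, 3); releases (1, 2, 1), pool now (6, 6, 4)
  P5: need (1, 5, 0) fits (6, 6, 4); releases (1, 0, 2), pool now (7, 6, 6)


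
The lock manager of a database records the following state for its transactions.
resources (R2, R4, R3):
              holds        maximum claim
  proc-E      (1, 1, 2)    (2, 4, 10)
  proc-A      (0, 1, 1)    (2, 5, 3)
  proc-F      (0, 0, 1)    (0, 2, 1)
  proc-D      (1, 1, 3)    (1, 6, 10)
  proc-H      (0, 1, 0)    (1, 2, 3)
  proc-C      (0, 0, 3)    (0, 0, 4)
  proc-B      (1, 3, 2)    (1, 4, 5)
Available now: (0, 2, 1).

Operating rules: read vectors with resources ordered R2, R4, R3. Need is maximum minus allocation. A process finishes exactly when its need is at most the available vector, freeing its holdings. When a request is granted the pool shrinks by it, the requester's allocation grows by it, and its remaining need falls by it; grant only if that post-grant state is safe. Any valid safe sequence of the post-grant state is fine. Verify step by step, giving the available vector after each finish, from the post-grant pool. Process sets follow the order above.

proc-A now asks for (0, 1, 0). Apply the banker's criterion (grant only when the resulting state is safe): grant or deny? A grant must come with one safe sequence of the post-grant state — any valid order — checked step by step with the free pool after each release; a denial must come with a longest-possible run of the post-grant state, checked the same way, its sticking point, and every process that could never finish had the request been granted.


GRANT: granting preserves safety; a valid post-grant sequence is proc-C, proc-B, proc-F, proc-H, proc-D, proc-A, proc-E.
Key observation: the transfer keeps a workable pool ((0, 1, 1)); proc-C starts the safe sequence.
Step-by-step check of the post-grant state:
  pool = (0, 1, 1)
  proc-C needs (0, 0, 1) <= (0, 1, 1) -> finishes; pool += (0, 0, 3) = (0, 1, 4)
  proc-B needs (0, 1, 3) <= (0, 1, 4) -> finishes; pool += (1, 3, 2) = (1, 4, 6)
  proc-F needs (0, 2, 0) <= (1, 4, 6) -> finishes; pool += (0, 0, 1) = (1, 4, 7)
  proc-H needs (1, 1, 3) <= (1, 4, 7) -> finishes; pool += (0, 1, 0) = (1, 5, 7)
  proc-D needs (0, 5, 7) <= (1, 5, 7) -> finishes; pool += (1, 1, 3) = (2, 6, 10)
  proc-A needs (2, 3, 2) <= (2, 6, 10) -> finishes; pool += (0, 2, 1) = (2, 8, 11)
  proc-E needs (1, 3, 8) <= (2, 8, 11) -> finishes; pool += (1, 1, 2) = (3, 9, 13)


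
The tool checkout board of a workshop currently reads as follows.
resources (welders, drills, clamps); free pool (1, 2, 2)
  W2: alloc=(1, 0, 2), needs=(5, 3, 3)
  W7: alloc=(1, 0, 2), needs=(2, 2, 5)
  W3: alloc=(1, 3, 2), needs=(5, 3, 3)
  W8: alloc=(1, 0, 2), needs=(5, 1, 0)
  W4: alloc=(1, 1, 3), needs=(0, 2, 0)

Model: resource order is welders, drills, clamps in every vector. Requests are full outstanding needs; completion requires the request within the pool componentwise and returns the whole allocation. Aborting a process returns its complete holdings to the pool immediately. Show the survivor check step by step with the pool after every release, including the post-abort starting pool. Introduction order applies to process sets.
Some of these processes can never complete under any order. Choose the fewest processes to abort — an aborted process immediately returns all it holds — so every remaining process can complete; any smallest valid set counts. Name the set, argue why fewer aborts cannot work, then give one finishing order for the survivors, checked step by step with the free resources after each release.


The answer: abort W2 and W3.
Key observation: W8 could never have finished before the abort; with (2, 3, 4) returned by W2 and W3, it fits at step 3.
Minimality, checking each single-abort alternative: W2 alone leaves W3 blocked (short on welders); W7 alone leaves W2 blocked (short on welders); W3 alone leaves W2 blocked (short on welders); W8 alone leaves W2 blocked (short on welders); W4 alone leaves W2 blocked (short on welders).
The survivors complete as W7, W4, W8. Check, step by step (starting from the post-abort pool):
  pool = (3, 5, 6)
  W7: need (2, 2, 5) fits (3, 5, 6); releases (1, 0, 2), pool now (4, 5, 8)
  W4: need (0, 2, 0) fits (4, 5, 8); releases (1, 1, 3), pool now (5, 6, 11)
  W8: need (5, 1, 0) fits (5, 6, 11); releases (1, 0, 2), pool now (6, 6, 13)


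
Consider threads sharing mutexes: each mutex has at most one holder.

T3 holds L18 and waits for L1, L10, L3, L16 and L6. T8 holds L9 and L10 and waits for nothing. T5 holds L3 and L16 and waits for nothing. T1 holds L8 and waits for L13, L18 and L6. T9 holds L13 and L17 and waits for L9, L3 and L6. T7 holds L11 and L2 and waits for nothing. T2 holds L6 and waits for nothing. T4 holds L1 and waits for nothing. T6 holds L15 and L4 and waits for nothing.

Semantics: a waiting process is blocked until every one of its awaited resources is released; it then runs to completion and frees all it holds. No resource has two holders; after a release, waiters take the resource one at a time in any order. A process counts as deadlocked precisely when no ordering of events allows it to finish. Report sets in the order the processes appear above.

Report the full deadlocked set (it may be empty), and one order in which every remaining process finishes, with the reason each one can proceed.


No process is deadlocked.
Key observation: every chain of waits terminates; starting from the processes that wait on nothing, all the rest unlock in turn.
A valid finishing order for the others: T6, T5, T8, T4, T2, T3, T9, T1, T7.
Verifying each step:
  T6: no waits; runs immediately, freeing L15 and L4
  T5: no waits; runs immediately, freeing L3 and L16
  T8: no waits; runs immediately, freeing L9 and L10
  T4: no waits; runs immediately, freeing L1
  T2: no waits; runs immediately, freeing L6
  run T3 (all its waits — L1, L10, L3, L16 and L6 — are resolved); releases L18
  run T9 (all its waits — L9, L3 and L6 — are resolved); releases L13 and L17
  run T1 (all its waits — L13, L18 and L6 — are resolved); releases L8
  T7: no waits; runs immediately, freeing L11 and L2


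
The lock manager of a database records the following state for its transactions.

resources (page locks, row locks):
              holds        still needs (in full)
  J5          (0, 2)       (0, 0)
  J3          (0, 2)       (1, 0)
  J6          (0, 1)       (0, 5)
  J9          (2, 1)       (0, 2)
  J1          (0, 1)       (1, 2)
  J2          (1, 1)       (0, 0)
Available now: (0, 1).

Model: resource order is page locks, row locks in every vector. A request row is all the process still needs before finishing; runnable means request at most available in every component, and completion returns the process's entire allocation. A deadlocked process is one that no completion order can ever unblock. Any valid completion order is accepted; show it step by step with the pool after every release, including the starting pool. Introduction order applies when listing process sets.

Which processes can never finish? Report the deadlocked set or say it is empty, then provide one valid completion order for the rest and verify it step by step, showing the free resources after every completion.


No process is deadlocked.
Key observation: beginning at J5, releases accumulate fast enough that every process eventually fits.
A valid finishing order for the others: J5, J2, J9, J6, J1, J3. Walking it through:
  pool = (0, 1)
  run J5 (needs (0, 0), free (0, 1)); after release of (0, 2) the pool is (0, 3)
  run J2 (needs (0, 0), free (0, 3)); after release of (1, 1) the pool is (1, 4)
  run J9 (needs (0, 2), free (1, 4)); after release of (2, 1) the pool is (3, 5)
  run J6 (needs (0, 5), free (3, 5)); after release of (0, 1) the pool is (3, 6)
  run J1 (needs (1, 2), free (3, 6)); after release of (0, 1) the pool is (3, 7)
  run J3 (needs (1, 0), free (3, 7)); after release of (0, 2) the pool is (3, 9)


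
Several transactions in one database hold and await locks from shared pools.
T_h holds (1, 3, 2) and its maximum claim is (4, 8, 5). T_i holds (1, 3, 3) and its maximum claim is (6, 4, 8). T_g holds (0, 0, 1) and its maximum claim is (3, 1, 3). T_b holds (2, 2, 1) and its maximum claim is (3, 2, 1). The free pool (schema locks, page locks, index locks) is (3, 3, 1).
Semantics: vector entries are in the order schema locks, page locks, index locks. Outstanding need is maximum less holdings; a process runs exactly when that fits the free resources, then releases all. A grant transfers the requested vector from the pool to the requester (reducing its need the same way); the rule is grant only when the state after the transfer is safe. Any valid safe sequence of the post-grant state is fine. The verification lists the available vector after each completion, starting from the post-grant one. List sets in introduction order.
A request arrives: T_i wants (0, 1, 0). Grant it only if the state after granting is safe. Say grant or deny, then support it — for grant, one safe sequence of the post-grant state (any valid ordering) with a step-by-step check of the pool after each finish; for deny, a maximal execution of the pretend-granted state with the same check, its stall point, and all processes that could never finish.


DENY: after the grant no complete ordering would exist.
Key observation: after T_b, T_g the pool peaks at (5, 4, 3), and each blocked process is short somewhere: T_h on page locks; T_i on index locks.
Pretend the grant happened; the run T_b, T_g goes as far as possible. Step-by-step check:
  pool = (3, 2, 1)
  T_b: need (1, 0, 0) fits (3, 2, 1); releases (2, 2, 1), pool now (5, 4, 2)
  T_g: need (3, 1, 2) fits (5, 4, 2); releases (0, 0, 1), pool now (5, 4, 3)
  T_h still needs (3, 5, 3) but only (5, 4, 3) is free — short on page locks
  T_i still needs (5, 0, 5) but only (5, 4, 3) is free — short on index locks
Post-grant, the permanently blocked set is T_h and T_i.


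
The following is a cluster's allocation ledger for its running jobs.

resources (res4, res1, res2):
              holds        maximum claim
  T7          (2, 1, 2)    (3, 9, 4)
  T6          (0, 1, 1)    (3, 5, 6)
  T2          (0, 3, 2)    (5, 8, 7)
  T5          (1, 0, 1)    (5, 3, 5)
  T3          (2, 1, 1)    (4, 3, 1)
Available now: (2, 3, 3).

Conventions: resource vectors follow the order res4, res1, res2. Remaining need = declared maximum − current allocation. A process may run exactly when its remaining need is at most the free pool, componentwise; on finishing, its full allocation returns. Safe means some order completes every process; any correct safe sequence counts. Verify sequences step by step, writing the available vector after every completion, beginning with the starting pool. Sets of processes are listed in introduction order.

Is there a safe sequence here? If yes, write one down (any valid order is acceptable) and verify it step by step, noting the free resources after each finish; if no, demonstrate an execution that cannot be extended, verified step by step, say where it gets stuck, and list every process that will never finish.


SAFE — a valid safe sequence is T3, T5, T6, T2, T7.
Key observation: T3 marks the first exact bind of the order: its need (2, 2, 0) fits the free (2, 3, 3) with zero slack on a requested resource.
Check, step by step:
  pool = (2, 3, 3)
  T3 needs (2, 2, 0) <= (2, 3, 3) -> finishes; pool += (2, 1, 1) = (4, 4, 4)
  T5 needs (4, 3, 4) <= (4, 4, 4) -> finishes; pool += (1, 0, 1) = (5, 4, 5)
  T6 needs (3, 4, 5) <= (5, 4, 5) -> finishes; pool += (0, 1, 1) = (5, 5, 6)
  T2 needs (5, 5, 5) <= (5, 5, 6) -> finishes; pool += (0, 3, 2) = (5, 8, 8)
  T7 needs (1, 8, 2) <= (5, 8, 8) -> finishes; pool += (2, 1, 2) = (7, 9, 10)
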